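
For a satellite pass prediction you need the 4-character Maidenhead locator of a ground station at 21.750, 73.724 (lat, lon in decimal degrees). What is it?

ML61

Offset from 180°W / 90°S: lon 253.72°, lat 111.75°.
Field: 253.72/20 → 12 → M, 111.75/10 → 11 → L; chars ML.
Square: 13.72/2 → 6, 1.75/1 → 1; chars 61.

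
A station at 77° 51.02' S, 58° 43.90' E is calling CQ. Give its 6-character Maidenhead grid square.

LB92id

Offset from 180°W / 90°S: lon 238.7317°, lat 12.1497°.
Field: 238.7317/20 → 11 → L, 12.1497/10 → 1 → B; chars LB.
Square: 18.7317/2 → 9, 2.1497/1 → 2; chars 92.
Subsquare: 0.7317/0.0833333 → 8 → i, 0.1497/0.0416667 → 3 → d; chars id.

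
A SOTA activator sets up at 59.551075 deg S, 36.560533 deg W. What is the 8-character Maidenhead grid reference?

HD10rk27

Add 180° to longitude and 90° to latitude: 143.43947, 30.44893.
Field: 143.43947/20 → 7 → H, 30.44893/10 → 3 → D; chars HD.
Square: 3.43947/2 → 1, 0.44893/1 → 0; chars 10.
Subsquare: 1.43947/0.0833333 → 17 → r, 0.44893/0.0416667 → 10 → k; chars rk.
Extended square: 0.02280/0.00833333 → 2, 0.03226/0.00416667 → 7; chars 27.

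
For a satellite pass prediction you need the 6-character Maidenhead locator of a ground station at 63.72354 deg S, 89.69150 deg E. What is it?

Add 180° to longitude and 90° to latitude: 269.6915, 26.2765.
Field: 269.6915/20 → 13 → N, 26.2765/10 → 2 → C; chars NC.
Square: 9.6915/2 → 4, 6.2765/1 → 6; chars 46.
Subsquare: 1.6915/0.0833333 → 20 → u, 0.2765/0.0416667 → 6 → g; chars ug.

NC46ug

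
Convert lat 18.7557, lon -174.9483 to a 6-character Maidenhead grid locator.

Offset from 180°W / 90°S: lon 5.0517°, lat 108.7557°.
Field: lon ⌊5.0517/20⌋ = 0 → A; lat ⌊108.7557/10⌋ = 10 → K.
Square: lon ⌊5.0517/2⌋ = 2; lat ⌊8.7557/1⌋ = 8.
Subsquare: lon ⌊1.0517/0.0833333⌋ = 12 → m; lat ⌊0.7557/0.0416667⌋ = 18 → s.

AK28ms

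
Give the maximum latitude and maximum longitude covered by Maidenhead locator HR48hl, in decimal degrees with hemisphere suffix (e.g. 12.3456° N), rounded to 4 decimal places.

88.5000° N, 31.3333° W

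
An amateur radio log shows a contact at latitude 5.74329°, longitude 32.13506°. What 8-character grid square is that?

Add 180° to longitude and 90° to latitude: 212.13506, 95.74329.
Field: 212.13506/20 → 10 → K, 95.74329/10 → 9 → J; chars KJ.
Square: 12.13506/2 → 6, 5.74329/1 → 5; chars 65.
Subsquare: 0.13506/0.0833333 → 1 → b, 0.74329/0.0416667 → 17 → r; chars br.
Extended square: 0.05173/0.00833333 → 6, 0.03496/0.00416667 → 8; chars 68.

KJ65br68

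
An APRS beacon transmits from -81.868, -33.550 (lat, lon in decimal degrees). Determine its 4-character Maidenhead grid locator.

HA38

Add 180° to longitude and 90° to latitude: 146.45, 8.13.
Field: lon ⌊146.45/20⌋ = 7 → H; lat ⌊8.13/10⌋ = 0 → A.
Square: lon ⌊6.45/2⌋ = 3; lat ⌊8.13/1⌋ = 8.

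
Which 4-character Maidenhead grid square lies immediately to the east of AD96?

Longitude square 9; +1 → 10, wraps to 0, carry into field.
Longitude field A = 0; +1 → 1 = B.
The latitude characters are unchanged.

BD06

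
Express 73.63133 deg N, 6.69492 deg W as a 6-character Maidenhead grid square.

IQ63pp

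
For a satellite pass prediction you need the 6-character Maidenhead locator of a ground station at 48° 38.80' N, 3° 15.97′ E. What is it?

Shift to the Maidenhead origin (180°W, 90°S): lon 183.2662, lat 138.6467.
Field: lon ⌊183.2662/20⌋ = 9 → J; lat ⌊138.6467/10⌋ = 13 → N.
Square: lon ⌊3.2662/2⌋ = 1; lat ⌊8.6467/1⌋ = 8.
Subsquare: lon ⌊1.2662/0.0833333⌋ = 15 → p; lat ⌊0.6467/0.0416667⌋ = 15 → p.

JN18pp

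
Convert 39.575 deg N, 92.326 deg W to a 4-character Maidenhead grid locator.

EM39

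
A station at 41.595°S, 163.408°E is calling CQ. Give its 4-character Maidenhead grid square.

Shift to the Maidenhead origin (180°W, 90°S): lon 343.41, lat 48.41.
Field (20°×10°, letters A–R): lon ⌊343.41/20⌋ = 17 → R; lat ⌊48.41/10⌋ = 4 → E.
Square (2°×1°, digits 0–9): lon ⌊3.41/2⌋ = 1; lat ⌊8.41/1⌋ = 8.

RE18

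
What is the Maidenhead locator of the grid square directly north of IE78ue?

Latitude subsquare e = 4; +1 → 5 = f.
The longitude characters are unchanged.

IE78uf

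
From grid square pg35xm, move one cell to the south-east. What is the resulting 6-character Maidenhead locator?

Longitude subsquare x = 23; +1 → 24, wraps to 0 = a, carry into square.
Longitude square 3; +1 → 4.
Latitude subsquare m = 12; −1 → 11 = l.

PG45al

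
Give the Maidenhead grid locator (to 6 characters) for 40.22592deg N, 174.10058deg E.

RN70bf

Shift to the Maidenhead origin (180°W, 90°S): lon 354.1006, lat 130.2259.
Field (20°×10°, letters A–R): 354.1006/20 → 17 → R, 130.2259/10 → 13 → N; chars RN.
Square (2°×1°, digits 0–9): 14.1006/2 → 7, 0.2259/1 → 0; chars 70.
Subsquare (5′×2.5′, letters a–x): 0.1006/0.0833333 → 1 → b, 0.2259/0.0416667 → 5 → f; chars bf.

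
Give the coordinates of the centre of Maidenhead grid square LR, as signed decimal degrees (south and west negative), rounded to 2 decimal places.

85.00, 50.00

Field L=11, R=17: +11·20° lon, +17·10° lat → SW at lon 40°, lat 80°.
Cell spans 20° lon × 10° lat. Centre is SW corner plus half of each.
latitude 85.00, longitude 50.00.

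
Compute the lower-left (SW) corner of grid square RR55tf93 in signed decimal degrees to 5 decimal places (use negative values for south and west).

85.22083, 171.65833

Field R=17, R=17: +17·20° lon, +17·10° lat → SW at lon 160°, lat 80°.
Square 5, 5: +5·2° lon, +5·1° lat → SW at lon 170°, lat 85°.
Subsquare t=19, f=5: +19·0.0833333° lon, +5·0.0416667° lat → SW at lon 171.583°, lat 85.2083°.
Extended square 9, 3: +9·0.00833333° lon, +3·0.00416667° lat → SW at lon 171.658°, lat 85.2208°.
latitude 85.22083, longitude 171.65833.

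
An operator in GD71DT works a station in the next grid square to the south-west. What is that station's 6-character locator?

Longitude subsquare d = 3; −1 → 2 = c.
Latitude subsquare t = 19; −1 → 18 = s.

GD71cs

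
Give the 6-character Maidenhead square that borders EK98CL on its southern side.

EK98ck

Latitude subsquare l = 11; −1 → 10 = k.
The longitude characters are unchanged.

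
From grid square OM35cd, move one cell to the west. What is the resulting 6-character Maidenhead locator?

Longitude subsquare c = 2; −1 → 1 = b.
The latitude characters are unchanged.

OM35bd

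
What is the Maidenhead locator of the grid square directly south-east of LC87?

Longitude square 8; +1 → 9.
Latitude square 7; −1 → 6.

LC96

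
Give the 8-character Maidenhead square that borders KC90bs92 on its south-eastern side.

Longitude extended square 9; +1 → 10, wraps to 0, carry into subsquare.
Longitude subsquare b = 1; +1 → 2 = c.
Latitude extended square 2; −1 → 1.

KC90cs01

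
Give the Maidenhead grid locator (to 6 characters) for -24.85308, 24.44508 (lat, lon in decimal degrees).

KG25fd

Offset from 180°W / 90°S: lon 204.4451°, lat 65.1469°.
Field: 204.4451/20 → 10 → K, 65.1469/10 → 6 → G; chars KG.
Square: 4.4451/2 → 2, 5.1469/1 → 5; chars 25.
Subsquare: 0.4451/0.0833333 → 5 → f, 0.1469/0.0416667 → 3 → d; chars fd.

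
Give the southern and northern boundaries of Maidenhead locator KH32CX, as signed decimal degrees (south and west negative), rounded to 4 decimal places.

-17.0417, -17.0000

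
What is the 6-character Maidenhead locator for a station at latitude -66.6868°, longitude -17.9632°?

IC13ah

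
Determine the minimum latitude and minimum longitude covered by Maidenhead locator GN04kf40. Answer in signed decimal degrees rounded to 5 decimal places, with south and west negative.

Field G=6, N=13: +6·20° lon, +13·10° lat → SW at lon -60°, lat 40°.
Square 0, 4: +0·2° lon, +4·1° lat → SW at lon -60°, lat 44°.
Subsquare k=10, f=5: +10·0.0833333° lon, +5·0.0416667° lat → SW at lon -59.1667°, lat 44.2083°.
Extended square 4, 0: +4·0.00833333° lon, +0·0.00416667° lat → SW at lon -59.1333°, lat 44.2083°.
latitude 44.20833, longitude -59.13333.

44.20833, -59.13333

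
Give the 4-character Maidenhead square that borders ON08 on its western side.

NN98

Longitude square 0; −1 → -1, wraps to 9, carry into field.
Longitude field O = 14; −1 → 13 = N.
The latitude characters are unchanged.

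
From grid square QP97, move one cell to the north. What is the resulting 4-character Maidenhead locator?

Latitude square 7; +1 → 8.
The longitude characters are unchanged.

QP98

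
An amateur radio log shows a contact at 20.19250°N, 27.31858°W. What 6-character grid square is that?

HL60ie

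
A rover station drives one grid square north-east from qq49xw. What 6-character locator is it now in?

QQ59ax

Longitude subsquare x = 23; +1 → 24, wraps to 0 = a, carry into square.
Longitude square 4; +1 → 5.
Latitude subsquare w = 22; +1 → 23 = x.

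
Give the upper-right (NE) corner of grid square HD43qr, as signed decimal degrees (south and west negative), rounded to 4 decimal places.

-56.2500, -30.5833

Field H=7, D=3: +7·20° lon, +3·10° lat → SW at lon -40°, lat -60°.
Square 4, 3: +4·2° lon, +3·1° lat → SW at lon -32°, lat -57°.
Subsquare q=16, r=17: +16·0.0833333° lon, +17·0.0416667° lat → SW at lon -30.6667°, lat -56.2917°.
Cell spans 0.0833333° lon × 0.0416667° lat. NE corner is SW corner plus one full cell.
latitude -56.2500, longitude -30.5833.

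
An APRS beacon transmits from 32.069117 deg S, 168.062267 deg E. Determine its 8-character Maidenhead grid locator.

RF47aw73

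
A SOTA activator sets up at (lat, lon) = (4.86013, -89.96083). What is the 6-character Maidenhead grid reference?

EJ54au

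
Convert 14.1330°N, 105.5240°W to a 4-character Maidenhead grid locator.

DK74

Shift to the Maidenhead origin (180°W, 90°S): lon 74.48, lat 104.13.
Field: lon ⌊74.48/20⌋ = 3 → D; lat ⌊104.13/10⌋ = 10 → K.
Square: lon ⌊14.48/2⌋ = 7; lat ⌊4.13/1⌋ = 4.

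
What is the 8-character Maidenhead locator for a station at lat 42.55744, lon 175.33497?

RN72qn03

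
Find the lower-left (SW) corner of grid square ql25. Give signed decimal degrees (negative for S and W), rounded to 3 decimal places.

25.000, 144.000

Field Q=16, L=11: +16·20° lon, +11·10° lat → SW at lon 140°, lat 20°.
Square 2, 5: +2·2° lon, +5·1° lat → SW at lon 144°, lat 25°.
latitude 25.000, longitude 144.000.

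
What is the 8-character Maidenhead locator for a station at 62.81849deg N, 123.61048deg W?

CP82et66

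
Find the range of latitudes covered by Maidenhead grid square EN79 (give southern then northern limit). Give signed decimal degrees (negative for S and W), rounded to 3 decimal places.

49.000, 50.000

Field E=4, N=13: +4·20° lon, +13·10° lat → SW at lon -100°, lat 40°.
Square 7, 9: +7·2° lon, +9·1° lat → SW at lon -86°, lat 49°.
Cell spans 2° lon × 1° lat.
south 49.000, north 50.000.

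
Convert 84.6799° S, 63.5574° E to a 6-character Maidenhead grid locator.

Shift to the Maidenhead origin (180°W, 90°S): lon 243.5574, lat 5.3201.
Field (20°×10°, letters A–R): lon ⌊243.5574/20⌋ = 12 → M; lat ⌊5.3201/10⌋ = 0 → A.
Square (2°×1°, digits 0–9): lon ⌊3.5574/2⌋ = 1; lat ⌊5.3201/1⌋ = 5.
Subsquare (5′×2.5′, letters a–x): lon ⌊1.5574/0.0833333⌋ = 18 → s; lat ⌊0.3201/0.0416667⌋ = 7 → h.

MA15sh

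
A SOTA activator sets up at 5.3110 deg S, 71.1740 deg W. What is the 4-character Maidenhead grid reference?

FI44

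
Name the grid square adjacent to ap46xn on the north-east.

Longitude subsquare x = 23; +1 → 24, wraps to 0 = a, carry into square.
Longitude square 4; +1 → 5.
Latitude subsquare n = 13; +1 → 14 = o.

AP56ao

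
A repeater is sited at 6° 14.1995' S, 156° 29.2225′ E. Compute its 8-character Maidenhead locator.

QI83fs83

Add 180° to longitude and 90° to latitude: 336.48704, 83.76334.
Field: 336.48704/20 → 16 → Q, 83.76334/10 → 8 → I; chars QI.
Square: 16.48704/2 → 8, 3.76334/1 → 3; chars 83.
Subsquare: 0.48704/0.0833333 → 5 → f, 0.76334/0.0416667 → 18 → s; chars fs.
Extended square: 0.07037/0.00833333 → 8, 0.01334/0.00416667 → 3; chars 83.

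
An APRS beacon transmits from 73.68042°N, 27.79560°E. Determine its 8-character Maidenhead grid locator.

KQ33vq53

Add 180° to longitude and 90° to latitude: 207.79560, 163.68042.
Field: 207.79560/20 → 10 → K, 163.68042/10 → 16 → Q; chars KQ.
Square: 7.79560/2 → 3, 3.68042/1 → 3; chars 33.
Subsquare: 1.79560/0.0833333 → 21 → v, 0.68042/0.0416667 → 16 → q; chars vq.
Extended square: 0.04560/0.00833333 → 5, 0.01375/0.00416667 → 3; chars 53.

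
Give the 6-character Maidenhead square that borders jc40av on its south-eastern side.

JC40bu

Longitude subsquare a = 0; +1 → 1 = b.
Latitude subsquare v = 21; −1 → 20 = u.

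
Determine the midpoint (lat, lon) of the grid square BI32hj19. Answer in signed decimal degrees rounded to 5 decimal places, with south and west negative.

-7.58542, -153.40417

Field B=1, I=8: +1·20° lon, +8·10° lat → SW at lon -160°, lat -10°.
Square 3, 2: +3·2° lon, +2·1° lat → SW at lon -154°, lat -8°.
Subsquare h=7, j=9: +7·0.0833333° lon, +9·0.0416667° lat → SW at lon -153.417°, lat -7.625°.
Extended square 1, 9: +1·0.00833333° lon, +9·0.00416667° lat → SW at lon -153.408°, lat -7.5875°.
Cell spans 0.00833333° lon × 0.00416667° lat. Centre is SW corner plus half of each.
latitude -7.58542, longitude -153.40417.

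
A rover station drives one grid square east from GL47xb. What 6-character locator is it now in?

GL57ab

Longitude subsquare x = 23; +1 → 24, wraps to 0 = a, carry into square.
Longitude square 4; +1 → 5.
The latitude characters are unchanged.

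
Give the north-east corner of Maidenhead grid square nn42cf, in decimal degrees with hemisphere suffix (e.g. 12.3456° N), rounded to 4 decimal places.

Field N=13, N=13: +13·20° lon, +13·10° lat → SW at lon 80°, lat 40°.
Square 4, 2: +4·2° lon, +2·1° lat → SW at lon 88°, lat 42°.
Subsquare c=2, f=5: +2·0.0833333° lon, +5·0.0416667° lat → SW at lon 88.1667°, lat 42.2083°.
Cell spans 0.0833333° lon × 0.0416667° lat. NE corner is SW corner plus one full cell.
latitude 42.2500° N, longitude 88.2500° E.

42.2500° N, 88.2500° E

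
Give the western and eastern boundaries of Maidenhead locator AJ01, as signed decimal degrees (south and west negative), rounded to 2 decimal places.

Field A=0, J=9: +0·20° lon, +9·10° lat → SW at lon -180°, lat 0°.
Square 0, 1: +0·2° lon, +1·1° lat → SW at lon -180°, lat 1°.
Cell spans 2° lon × 1° lat.
west -180.00, east -178.00.

-180.00, -178.00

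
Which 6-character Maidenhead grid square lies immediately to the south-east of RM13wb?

RM13xa

Longitude subsquare w = 22; +1 → 23 = x.
Latitude subsquare b = 1; −1 → 0 = a.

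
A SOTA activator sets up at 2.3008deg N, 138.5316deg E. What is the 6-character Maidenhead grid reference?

Add 180° to longitude and 90° to latitude: 318.5316, 92.3008.
Field: lon ⌊318.5316/20⌋ = 15 → P; lat ⌊92.3008/10⌋ = 9 → J.
Square: lon ⌊18.5316/2⌋ = 9; lat ⌊2.3008/1⌋ = 2.
Subsquare: lon ⌊0.5316/0.0833333⌋ = 6 → g; lat ⌊0.3008/0.0416667⌋ = 7 → h.

PJ92gh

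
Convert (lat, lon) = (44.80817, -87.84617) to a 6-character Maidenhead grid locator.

Add 180° to longitude and 90° to latitude: 92.1538, 134.8082.
Field: lon ⌊92.1538/20⌋ = 4 → E; lat ⌊134.8082/10⌋ = 13 → N.
Square: lon ⌊12.1538/2⌋ = 6; lat ⌊4.8082/1⌋ = 4.
Subsquare: lon ⌊0.1538/0.0833333⌋ = 1 → b; lat ⌊0.8082/0.0416667⌋ = 19 → t.

EN64bt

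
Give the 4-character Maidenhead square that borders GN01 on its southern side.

Latitude square 1; −1 → 0.
The longitude characters are unchanged.

GN00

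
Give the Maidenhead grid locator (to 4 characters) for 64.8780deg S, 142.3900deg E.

QC15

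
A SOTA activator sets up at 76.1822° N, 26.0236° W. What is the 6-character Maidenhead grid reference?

HQ66xe

Offset from 180°W / 90°S: lon 153.9764°, lat 166.1822°.
Field: 153.9764/20 → 7 → H, 166.1822/10 → 16 → Q; chars HQ.
Square: 13.9764/2 → 6, 6.1822/1 → 6; chars 66.
Subsquare: 1.9764/0.0833333 → 23 → x, 0.1822/0.0416667 → 4 → e; chars xe.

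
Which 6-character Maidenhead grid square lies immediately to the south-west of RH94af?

Longitude subsquare a = 0; −1 → -1, wraps to 23 = x, carry into square.
Longitude square 9; −1 → 8.
Latitude subsquare f = 5; −1 → 4 = e.

RH84xe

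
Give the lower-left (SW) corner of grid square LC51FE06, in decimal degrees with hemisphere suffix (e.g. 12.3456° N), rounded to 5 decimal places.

68.80833° S, 50.41667° E

Field L=11, C=2: +11·20° lon, +2·10° lat → SW at lon 40°, lat -70°.
Square 5, 1: +5·2° lon, +1·1° lat → SW at lon 50°, lat -69°.
Subsquare f=5, e=4: +5·0.0833333° lon, +4·0.0416667° lat → SW at lon 50.4167°, lat -68.8333°.
Extended square 0, 6: +0·0.00833333° lon, +6·0.00416667° lat → SW at lon 50.4167°, lat -68.8083°.
latitude 68.80833° S, longitude 50.41667° E.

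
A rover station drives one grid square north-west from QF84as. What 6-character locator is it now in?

QF74xt

Longitude subsquare a = 0; −1 → -1, wraps to 23 = x, carry into square.
Longitude square 8; −1 → 7.
Latitude subsquare s = 18; +1 → 19 = t.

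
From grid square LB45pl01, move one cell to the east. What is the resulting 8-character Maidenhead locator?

Longitude extended square 0; +1 → 1.
The latitude characters are unchanged.

LB45pl11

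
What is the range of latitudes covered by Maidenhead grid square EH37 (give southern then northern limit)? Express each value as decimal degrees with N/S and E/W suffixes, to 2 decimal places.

13.00° S, 12.00° S

Field E=4, H=7: +4·20° lon, +7·10° lat → SW at lon -100°, lat -20°.
Square 3, 7: +3·2° lon, +7·1° lat → SW at lon -94°, lat -13°.
Cell spans 2° lon × 1° lat.
south 13.00° S, north 12.00° S.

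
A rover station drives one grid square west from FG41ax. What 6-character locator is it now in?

FG31xx

Longitude subsquare a = 0; −1 → -1, wraps to 23 = x, carry into square.
Longitude square 4; −1 → 3.
The latitude characters are unchanged.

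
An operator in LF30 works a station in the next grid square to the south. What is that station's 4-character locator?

LE39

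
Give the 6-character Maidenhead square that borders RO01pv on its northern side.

Latitude subsquare v = 21; +1 → 22 = w.
The longitude characters are unchanged.

RO01pw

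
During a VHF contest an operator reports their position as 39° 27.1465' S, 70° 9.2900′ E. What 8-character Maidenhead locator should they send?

Shift to the Maidenhead origin (180°W, 90°S): lon 250.15483, lat 50.54756.
Field: 250.15483/20 → 12 → M, 50.54756/10 → 5 → F; chars MF.
Square: 10.15483/2 → 5, 0.54756/1 → 0; chars 50.
Subsquare: 0.15483/0.0833333 → 1 → b, 0.54756/0.0416667 → 13 → n; chars bn.
Extended square: 0.07150/0.00833333 → 8, 0.00589/0.00416667 → 1; chars 81.

MF50bn81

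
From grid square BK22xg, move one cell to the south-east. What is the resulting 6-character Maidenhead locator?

BK32af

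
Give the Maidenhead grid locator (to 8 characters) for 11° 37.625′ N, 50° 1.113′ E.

LK51ap20

Shift to the Maidenhead origin (180°W, 90°S): lon 230.01855, lat 101.62708.
Field: 230.01855/20 → 11 → L, 101.62708/10 → 10 → K; chars LK.
Square: 10.01855/2 → 5, 1.62708/1 → 1; chars 51.
Subsquare: 0.01855/0.0833333 → 0 → a, 0.62708/0.0416667 → 15 → p; chars ap.
Extended square: 0.01855/0.00833333 → 2, 0.00208/0.00416667 → 0; chars 20.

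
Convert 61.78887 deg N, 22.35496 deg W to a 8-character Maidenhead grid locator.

HP81ts79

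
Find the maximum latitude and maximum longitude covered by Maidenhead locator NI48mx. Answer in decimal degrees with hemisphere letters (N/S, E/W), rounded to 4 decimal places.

1.0000° S, 89.0833° E

Field N=13, I=8: +13·20° lon, +8·10° lat → SW at lon 80°, lat -10°.
Square 4, 8: +4·2° lon, +8·1° lat → SW at lon 88°, lat -2°.
Subsquare m=12, x=23: +12·0.0833333° lon, +23·0.0416667° lat → SW at lon 89°, lat -1.04167°.
Cell spans 0.0833333° lon × 0.0416667° lat. NE corner is SW corner plus one full cell.
latitude 1.0000° S, longitude 89.0833° E.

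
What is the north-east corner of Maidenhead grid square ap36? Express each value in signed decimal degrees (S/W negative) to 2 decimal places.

Field A=0, P=15: +0·20° lon, +15·10° lat → SW at lon -180°, lat 60°.
Square 3, 6: +3·2° lon, +6·1° lat → SW at lon -174°, lat 66°.
Cell spans 2° lon × 1° lat. NE corner is SW corner plus one full cell.
latitude 67.00, longitude -172.00.

67.00, -172.00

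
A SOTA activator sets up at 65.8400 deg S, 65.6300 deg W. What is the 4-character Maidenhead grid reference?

FC74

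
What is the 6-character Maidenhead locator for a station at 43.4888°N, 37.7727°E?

KN83vl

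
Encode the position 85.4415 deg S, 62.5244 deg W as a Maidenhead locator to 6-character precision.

Shift to the Maidenhead origin (180°W, 90°S): lon 117.4756, lat 4.5585.
Field: lon ⌊117.4756/20⌋ = 5 → F; lat ⌊4.5585/10⌋ = 0 → A.
Square: lon ⌊17.4756/2⌋ = 8; lat ⌊4.5585/1⌋ = 4.
Subsquare: lon ⌊1.4756/0.0833333⌋ = 17 → r; lat ⌊0.5585/0.0416667⌋ = 13 → n.

FA84rn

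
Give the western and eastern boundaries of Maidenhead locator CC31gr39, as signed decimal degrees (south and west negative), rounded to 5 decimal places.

Field C=2, C=2: +2·20° lon, +2·10° lat → SW at lon -140°, lat -70°.
Square 3, 1: +3·2° lon, +1·1° lat → SW at lon -134°, lat -69°.
Subsquare g=6, r=17: +6·0.0833333° lon, +17·0.0416667° lat → SW at lon -133.5°, lat -68.2917°.
Extended square 3, 9: +3·0.00833333° lon, +9·0.00416667° lat → SW at lon -133.475°, lat -68.2542°.
Cell spans 0.00833333° lon × 0.00416667° lat.
west -133.47500, east -133.46667.

-133.47500, -133.46667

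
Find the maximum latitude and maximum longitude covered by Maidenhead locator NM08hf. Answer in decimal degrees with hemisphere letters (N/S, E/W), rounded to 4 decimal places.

38.2500° N, 80.6667° E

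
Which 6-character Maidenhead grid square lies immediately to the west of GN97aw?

GN87xw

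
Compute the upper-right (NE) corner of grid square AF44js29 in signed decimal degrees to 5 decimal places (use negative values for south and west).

Field A=0, F=5: +0·20° lon, +5·10° lat → SW at lon -180°, lat -40°.
Square 4, 4: +4·2° lon, +4·1° lat → SW at lon -172°, lat -36°.
Subsquare j=9, s=18: +9·0.0833333° lon, +18·0.0416667° lat → SW at lon -171.25°, lat -35.25°.
Extended square 2, 9: +2·0.00833333° lon, +9·0.00416667° lat → SW at lon -171.233°, lat -35.2125°.
Cell spans 0.00833333° lon × 0.00416667° lat. NE corner is SW corner plus one full cell.
latitude -35.20833, longitude -171.22500.

-35.20833, -171.22500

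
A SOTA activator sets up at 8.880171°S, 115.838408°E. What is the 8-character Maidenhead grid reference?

OI71wc08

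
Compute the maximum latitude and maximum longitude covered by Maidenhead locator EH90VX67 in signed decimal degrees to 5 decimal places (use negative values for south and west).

Field E=4, H=7: +4·20° lon, +7·10° lat → SW at lon -100°, lat -20°.
Square 9, 0: +9·2° lon, +0·1° lat → SW at lon -82°, lat -20°.
Subsquare v=21, x=23: +21·0.0833333° lon, +23·0.0416667° lat → SW at lon -80.25°, lat -19.0417°.
Extended square 6, 7: +6·0.00833333° lon, +7·0.00416667° lat → SW at lon -80.2°, lat -19.0125°.
Cell spans 0.00833333° lon × 0.00416667° lat. NE corner is SW corner plus one full cell.
latitude -19.00833, longitude -80.19167.

-19.00833, -80.19167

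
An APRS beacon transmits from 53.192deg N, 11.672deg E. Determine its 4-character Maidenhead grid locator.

JO53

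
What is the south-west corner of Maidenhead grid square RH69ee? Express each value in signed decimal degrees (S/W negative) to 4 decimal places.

-10.8333, 172.3333

Field R=17, H=7: +17·20° lon, +7·10° lat → SW at lon 160°, lat -20°.
Square 6, 9: +6·2° lon, +9·1° lat → SW at lon 172°, lat -11°.
Subsquare e=4, e=4: +4·0.0833333° lon, +4·0.0416667° lat → SW at lon 172.333°, lat -10.8333°.
latitude -10.8333, longitude 172.3333.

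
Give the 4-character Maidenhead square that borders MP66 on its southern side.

Latitude square 6; −1 → 5.
The longitude characters are unchanged.

MP65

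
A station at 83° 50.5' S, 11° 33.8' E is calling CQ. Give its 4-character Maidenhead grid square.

Shift to the Maidenhead origin (180°W, 90°S): lon 191.56, lat 6.16.
Field: 191.56/20 → 9 → J, 6.16/10 → 0 → A; chars JA.
Square: 11.56/2 → 5, 6.16/1 → 6; chars 56.

JA56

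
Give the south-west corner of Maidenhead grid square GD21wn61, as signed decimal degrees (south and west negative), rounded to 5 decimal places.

-58.45417, -54.11667

Field G=6, D=3: +6·20° lon, +3·10° lat → SW at lon -60°, lat -60°.
Square 2, 1: +2·2° lon, +1·1° lat → SW at lon -56°, lat -59°.
Subsquare w=22, n=13: +22·0.0833333° lon, +13·0.0416667° lat → SW at lon -54.1667°, lat -58.4583°.
Extended square 6, 1: +6·0.00833333° lon, +1·0.00416667° lat → SW at lon -54.1167°, lat -58.4542°.
latitude -58.45417, longitude -54.11667.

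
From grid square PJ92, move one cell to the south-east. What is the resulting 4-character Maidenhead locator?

Longitude square 9; +1 → 10, wraps to 0, carry into field.
Longitude field P = 15; +1 → 16 = Q.
Latitude square 2; −1 → 1.

QJ01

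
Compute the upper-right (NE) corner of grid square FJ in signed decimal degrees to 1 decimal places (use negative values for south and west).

Field F=5, J=9: +5·20° lon, +9·10° lat → SW at lon -80°, lat 0°.
Cell spans 20° lon × 10° lat. NE corner is SW corner plus one full cell.
latitude 10.0, longitude -60.0.

10.0, -60.0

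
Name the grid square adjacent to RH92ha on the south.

Latitude subsquare a = 0; −1 → -1, wraps to 23 = x, carry into square.
Latitude square 2; −1 → 1.
The longitude characters are unchanged.

RH91hx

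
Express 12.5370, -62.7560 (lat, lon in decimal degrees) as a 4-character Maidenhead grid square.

Offset from 180°W / 90°S: lon 117.24°, lat 102.54°.
Field (20°×10°, letters A–R): lon ⌊117.24/20⌋ = 5 → F; lat ⌊102.54/10⌋ = 10 → K.
Square (2°×1°, digits 0–9): lon ⌊17.24/2⌋ = 8; lat ⌊2.54/1⌋ = 2.

FK82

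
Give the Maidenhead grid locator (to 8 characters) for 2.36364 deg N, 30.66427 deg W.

HJ42qi07

Add 180° to longitude and 90° to latitude: 149.33573, 92.36364.
Field: lon ⌊149.33573/20⌋ = 7 → H; lat ⌊92.36364/10⌋ = 9 → J.
Square: lon ⌊9.33573/2⌋ = 4; lat ⌊2.36364/1⌋ = 2.
Subsquare: lon ⌊1.33573/0.0833333⌋ = 16 → q; lat ⌊0.36364/0.0416667⌋ = 8 → i.
Extended square: lon ⌊0.00240/0.00833333⌋ = 0; lat ⌊0.03031/0.00416667⌋ = 7.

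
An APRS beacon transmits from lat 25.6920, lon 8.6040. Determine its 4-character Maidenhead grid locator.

JL45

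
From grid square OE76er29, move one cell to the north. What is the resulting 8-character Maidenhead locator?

OE76es20

Latitude extended square 9; +1 → 10, wraps to 0, carry into subsquare.
Latitude subsquare r = 17; +1 → 18 = s.
The longitude characters are unchanged.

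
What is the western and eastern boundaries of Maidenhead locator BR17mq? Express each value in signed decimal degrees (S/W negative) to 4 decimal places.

-157.0000, -156.9167

Field B=1, R=17: +1·20° lon, +17·10° lat → SW at lon -160°, lat 80°.
Square 1, 7: +1·2° lon, +7·1° lat → SW at lon -158°, lat 87°.
Subsquare m=12, q=16: +12·0.0833333° lon, +16·0.0416667° lat → SW at lon -157°, lat 87.6667°.
Cell spans 0.0833333° lon × 0.0416667° lat.
west -157.0000, east -156.9167.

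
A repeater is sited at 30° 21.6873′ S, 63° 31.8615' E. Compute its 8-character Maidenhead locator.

MF19sp33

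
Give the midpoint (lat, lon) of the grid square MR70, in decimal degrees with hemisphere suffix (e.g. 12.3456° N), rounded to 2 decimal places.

80.50° N, 75.00° E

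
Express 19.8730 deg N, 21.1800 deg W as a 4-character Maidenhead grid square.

Offset from 180°W / 90°S: lon 158.82°, lat 109.87°.
Field: lon ⌊158.82/20⌋ = 7 → H; lat ⌊109.87/10⌋ = 10 → K.
Square: lon ⌊18.82/2⌋ = 9; lat ⌊9.87/1⌋ = 9.

HK99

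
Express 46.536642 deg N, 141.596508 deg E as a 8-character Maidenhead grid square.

Shift to the Maidenhead origin (180°W, 90°S): lon 321.59651, lat 136.53664.
Field: 321.59651/20 → 16 → Q, 136.53664/10 → 13 → N; chars QN.
Square: 1.59651/2 → 0, 6.53664/1 → 6; chars 06.
Subsquare: 1.59651/0.0833333 → 19 → t, 0.53664/0.0416667 → 12 → m; chars tm.
Extended square: 0.01317/0.00833333 → 1, 0.03664/0.00416667 → 8; chars 18.

QN06tm18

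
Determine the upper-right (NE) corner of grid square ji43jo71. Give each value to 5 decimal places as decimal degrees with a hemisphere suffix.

6.40833° S, 8.81667° E

Field J=9, I=8: +9·20° lon, +8·10° lat → SW at lon 0°, lat -10°.
Square 4, 3: +4·2° lon, +3·1° lat → SW at lon 8°, lat -7°.
Subsquare j=9, o=14: +9·0.0833333° lon, +14·0.0416667° lat → SW at lon 8.75°, lat -6.41667°.
Extended square 7, 1: +7·0.00833333° lon, +1·0.00416667° lat → SW at lon 8.80833°, lat -6.4125°.
Cell spans 0.00833333° lon × 0.00416667° lat. NE corner is SW corner plus one full cell.
latitude 6.40833° S, longitude 8.81667° E.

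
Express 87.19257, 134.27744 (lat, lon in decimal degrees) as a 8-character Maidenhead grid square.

PR77de36

Add 180° to longitude and 90° to latitude: 314.27744, 177.19257.
Field (20°×10°, letters A–R): 314.27744/20 → 15 → P, 177.19257/10 → 17 → R; chars PR.
Square (2°×1°, digits 0–9): 14.27744/2 → 7, 7.19257/1 → 7; chars 77.
Subsquare (5′×2.5′, letters a–x): 0.27744/0.0833333 → 3 → d, 0.19257/0.0416667 → 4 → e; chars de.
Extended square (30″×15″, digits 0–9): 0.02744/0.00833333 → 3, 0.02590/0.00416667 → 6; chars 36.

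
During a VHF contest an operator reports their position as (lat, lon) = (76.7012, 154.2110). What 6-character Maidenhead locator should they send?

QQ76cq

Offset from 180°W / 90°S: lon 334.2110°, lat 166.7012°.
Field (20°×10°, letters A–R): lon ⌊334.2110/20⌋ = 16 → Q; lat ⌊166.7012/10⌋ = 16 → Q.
Square (2°×1°, digits 0–9): lon ⌊14.2110/2⌋ = 7; lat ⌊6.7012/1⌋ = 6.
Subsquare (5′×2.5′, letters a–x): lon ⌊0.2110/0.0833333⌋ = 2 → c; lat ⌊0.7012/0.0416667⌋ = 16 → q.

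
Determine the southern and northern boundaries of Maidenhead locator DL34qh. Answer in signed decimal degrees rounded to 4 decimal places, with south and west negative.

Field D=3, L=11: +3·20° lon, +11·10° lat → SW at lon -120°, lat 20°.
Square 3, 4: +3·2° lon, +4·1° lat → SW at lon -114°, lat 24°.
Subsquare q=16, h=7: +16·0.0833333° lon, +7·0.0416667° lat → SW at lon -112.667°, lat 24.2917°.
Cell spans 0.0833333° lon × 0.0416667° lat.
south 24.2917, north 24.3333.

24.2917, 24.3333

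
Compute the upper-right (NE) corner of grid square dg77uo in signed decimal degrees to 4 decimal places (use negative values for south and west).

Field D=3, G=6: +3·20° lon, +6·10° lat → SW at lon -120°, lat -30°.
Square 7, 7: +7·2° lon, +7·1° lat → SW at lon -106°, lat -23°.
Subsquare u=20, o=14: +20·0.0833333° lon, +14·0.0416667° lat → SW at lon -104.333°, lat -22.4167°.
Cell spans 0.0833333° lon × 0.0416667° lat. NE corner is SW corner plus one full cell.
latitude -22.3750, longitude -104.2500.

-22.3750, -104.2500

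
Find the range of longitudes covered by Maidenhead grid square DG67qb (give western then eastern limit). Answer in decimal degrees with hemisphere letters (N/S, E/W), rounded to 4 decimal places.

Field D=3, G=6: +3·20° lon, +6·10° lat → SW at lon -120°, lat -30°.
Square 6, 7: +6·2° lon, +7·1° lat → SW at lon -108°, lat -23°.
Subsquare q=16, b=1: +16·0.0833333° lon, +1·0.0416667° lat → SW at lon -106.667°, lat -22.9583°.
Cell spans 0.0833333° lon × 0.0416667° lat.
west 106.6667° W, east 106.5833° W.

106.6667° W, 106.5833° W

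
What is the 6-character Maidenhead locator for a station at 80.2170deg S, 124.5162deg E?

PA29gs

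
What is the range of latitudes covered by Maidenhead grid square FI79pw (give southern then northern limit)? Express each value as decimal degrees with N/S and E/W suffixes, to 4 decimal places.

0.0833° S, 0.0417° S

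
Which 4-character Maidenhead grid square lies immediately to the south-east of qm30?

Longitude square 3; +1 → 4.
Latitude square 0; −1 → -1, wraps to 9, carry into field.
Latitude field M = 12; −1 → 11 = L.

QL49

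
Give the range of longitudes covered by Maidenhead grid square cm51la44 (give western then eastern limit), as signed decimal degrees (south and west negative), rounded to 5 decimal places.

-129.05000, -129.04167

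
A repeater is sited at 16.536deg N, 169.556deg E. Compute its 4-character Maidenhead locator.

RK46

Shift to the Maidenhead origin (180°W, 90°S): lon 349.56, lat 106.54.
Field (20°×10°, letters A–R): 349.56/20 → 17 → R, 106.54/10 → 10 → K; chars RK.
Square (2°×1°, digits 0–9): 9.56/2 → 4, 6.54/1 → 6; chars 46.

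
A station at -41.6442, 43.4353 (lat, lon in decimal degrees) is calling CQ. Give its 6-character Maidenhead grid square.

Offset from 180°W / 90°S: lon 223.4353°, lat 48.3558°.
Field: lon ⌊223.4353/20⌋ = 11 → L; lat ⌊48.3558/10⌋ = 4 → E.
Square: lon ⌊3.4353/2⌋ = 1; lat ⌊8.3558/1⌋ = 8.
Subsquare: lon ⌊1.4353/0.0833333⌋ = 17 → r; lat ⌊0.3558/0.0416667⌋ = 8 → i.

LE18ri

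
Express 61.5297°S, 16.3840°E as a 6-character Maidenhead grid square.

JC88el

Offset from 180°W / 90°S: lon 196.3840°, lat 28.4703°.
Field: 196.3840/20 → 9 → J, 28.4703/10 → 2 → C; chars JC.
Square: 16.3840/2 → 8, 8.4703/1 → 8; chars 88.
Subsquare: 0.3840/0.0833333 → 4 → e, 0.4703/0.0416667 → 11 → l; chars el.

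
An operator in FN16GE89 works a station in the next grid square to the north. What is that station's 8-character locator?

FN16gf80

Latitude extended square 9; +1 → 10, wraps to 0, carry into subsquare.
Latitude subsquare e = 4; +1 → 5 = f.
The longitude characters are unchanged.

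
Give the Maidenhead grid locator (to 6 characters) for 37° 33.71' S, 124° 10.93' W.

CF72vk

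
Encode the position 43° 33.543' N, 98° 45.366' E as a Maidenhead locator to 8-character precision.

NN93jn04

Offset from 180°W / 90°S: lon 278.75610°, lat 133.55905°.
Field: lon ⌊278.75610/20⌋ = 13 → N; lat ⌊133.55905/10⌋ = 13 → N.
Square: lon ⌊18.75610/2⌋ = 9; lat ⌊3.55905/1⌋ = 3.
Subsquare: lon ⌊0.75610/0.0833333⌋ = 9 → j; lat ⌊0.55905/0.0416667⌋ = 13 → n.
Extended square: lon ⌊0.00610/0.00833333⌋ = 0; lat ⌊0.01738/0.00416667⌋ = 4.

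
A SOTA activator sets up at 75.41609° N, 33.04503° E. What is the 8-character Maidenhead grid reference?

KQ65mj59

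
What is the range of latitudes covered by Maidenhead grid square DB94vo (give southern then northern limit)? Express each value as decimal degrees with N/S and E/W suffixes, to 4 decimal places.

Field D=3, B=1: +3·20° lon, +1·10° lat → SW at lon -120°, lat -80°.
Square 9, 4: +9·2° lon, +4·1° lat → SW at lon -102°, lat -76°.
Subsquare v=21, o=14: +21·0.0833333° lon, +14·0.0416667° lat → SW at lon -100.25°, lat -75.4167°.
Cell spans 0.0833333° lon × 0.0416667° lat.
south 75.4167° S, north 75.3750° S.

75.4167° S, 75.3750° S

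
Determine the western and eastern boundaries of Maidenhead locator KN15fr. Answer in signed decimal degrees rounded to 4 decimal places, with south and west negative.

Field K=10, N=13: +10·20° lon, +13·10° lat → SW at lon 20°, lat 40°.
Square 1, 5: +1·2° lon, +5·1° lat → SW at lon 22°, lat 45°.
Subsquare f=5, r=17: +5·0.0833333° lon, +17·0.0416667° lat → SW at lon 22.4167°, lat 45.7083°.
Cell spans 0.0833333° lon × 0.0416667° lat.
west 22.4167, east 22.5000.

22.4167, 22.5000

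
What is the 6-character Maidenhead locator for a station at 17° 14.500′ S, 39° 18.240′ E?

Add 180° to longitude and 90° to latitude: 219.3040, 72.7583.
Field (20°×10°, letters A–R): 219.3040/20 → 10 → K, 72.7583/10 → 7 → H; chars KH.
Square (2°×1°, digits 0–9): 19.3040/2 → 9, 2.7583/1 → 2; chars 92.
Subsquare (5′×2.5′, letters a–x): 1.3040/0.0833333 → 15 → p, 0.7583/0.0416667 → 18 → s; chars ps.

KH92ps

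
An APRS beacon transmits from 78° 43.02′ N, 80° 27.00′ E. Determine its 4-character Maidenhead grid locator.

NQ08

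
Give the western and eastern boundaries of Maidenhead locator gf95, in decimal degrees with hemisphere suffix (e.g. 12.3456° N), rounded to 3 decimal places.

42.000° W, 40.000° W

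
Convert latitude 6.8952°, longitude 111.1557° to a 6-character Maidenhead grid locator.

Add 180° to longitude and 90° to latitude: 291.1557, 96.8952.
Field (20°×10°, letters A–R): 291.1557/20 → 14 → O, 96.8952/10 → 9 → J; chars OJ.
Square (2°×1°, digits 0–9): 11.1557/2 → 5, 6.8952/1 → 6; chars 56.
Subsquare (5′×2.5′, letters a–x): 1.1557/0.0833333 → 13 → n, 0.8952/0.0416667 → 21 → v; chars nv.

OJ56nv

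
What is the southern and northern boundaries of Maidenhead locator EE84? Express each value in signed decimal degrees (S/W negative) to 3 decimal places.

Field E=4, E=4: +4·20° lon, +4·10° lat → SW at lon -100°, lat -50°.
Square 8, 4: +8·2° lon, +4·1° lat → SW at lon -84°, lat -46°.
Cell spans 2° lon × 1° lat.
south -46.000, north -45.000.

-46.000, -45.000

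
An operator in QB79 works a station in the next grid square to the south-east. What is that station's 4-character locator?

QB88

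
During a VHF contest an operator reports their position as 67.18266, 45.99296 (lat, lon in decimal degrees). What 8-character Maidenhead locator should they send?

Offset from 180°W / 90°S: lon 225.99296°, lat 157.18266°.
Field: lon ⌊225.99296/20⌋ = 11 → L; lat ⌊157.18266/10⌋ = 15 → P.
Square: lon ⌊5.99296/2⌋ = 2; lat ⌊7.18266/1⌋ = 7.
Subsquare: lon ⌊1.99296/0.0833333⌋ = 23 → x; lat ⌊0.18266/0.0416667⌋ = 4 → e.
Extended square: lon ⌊0.07629/0.00833333⌋ = 9; lat ⌊0.01599/0.00416667⌋ = 3.

LP27xe93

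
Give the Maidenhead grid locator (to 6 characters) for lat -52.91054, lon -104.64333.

Add 180° to longitude and 90° to latitude: 75.3567, 37.0895.
Field: lon ⌊75.3567/20⌋ = 3 → D; lat ⌊37.0895/10⌋ = 3 → D.
Square: lon ⌊15.3567/2⌋ = 7; lat ⌊7.0895/1⌋ = 7.
Subsquare: lon ⌊1.3567/0.0833333⌋ = 16 → q; lat ⌊0.0895/0.0416667⌋ = 2 → c.

DD77qc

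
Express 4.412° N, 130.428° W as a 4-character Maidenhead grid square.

Shift to the Maidenhead origin (180°W, 90°S): lon 49.57, lat 94.41.
Field: lon ⌊49.57/20⌋ = 2 → C; lat ⌊94.41/10⌋ = 9 → J.
Square: lon ⌊9.57/2⌋ = 4; lat ⌊4.41/1⌋ = 4.

CJ44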